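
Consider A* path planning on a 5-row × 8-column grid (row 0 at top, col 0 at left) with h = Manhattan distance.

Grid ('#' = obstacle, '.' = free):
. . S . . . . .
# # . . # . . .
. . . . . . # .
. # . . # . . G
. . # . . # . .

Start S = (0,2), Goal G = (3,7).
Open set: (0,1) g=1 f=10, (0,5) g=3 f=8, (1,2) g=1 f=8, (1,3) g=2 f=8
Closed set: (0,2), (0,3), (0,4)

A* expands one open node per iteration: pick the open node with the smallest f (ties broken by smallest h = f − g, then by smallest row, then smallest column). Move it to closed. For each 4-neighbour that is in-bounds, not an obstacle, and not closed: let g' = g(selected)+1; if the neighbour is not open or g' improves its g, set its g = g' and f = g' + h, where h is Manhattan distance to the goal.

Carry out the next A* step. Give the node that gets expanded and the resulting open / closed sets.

expanded=(0,5); open=[(0,1) g=1 f=10, (0,6) g=4 f=8, (1,2) g=1 f=8, (1,3) g=2 f=8, (1,5) g=4 f=8]; closed=[(0,2), (0,3), (0,4), (0,5)]

step 1: expand (0,5) (f=8, h=5) → closed; open now [(0,1) g=1 f=10, (0,6) g=4 f=8, (1,2) g=1 f=8, (1,3) g=2 f=8, (1,5) g=4 f=8]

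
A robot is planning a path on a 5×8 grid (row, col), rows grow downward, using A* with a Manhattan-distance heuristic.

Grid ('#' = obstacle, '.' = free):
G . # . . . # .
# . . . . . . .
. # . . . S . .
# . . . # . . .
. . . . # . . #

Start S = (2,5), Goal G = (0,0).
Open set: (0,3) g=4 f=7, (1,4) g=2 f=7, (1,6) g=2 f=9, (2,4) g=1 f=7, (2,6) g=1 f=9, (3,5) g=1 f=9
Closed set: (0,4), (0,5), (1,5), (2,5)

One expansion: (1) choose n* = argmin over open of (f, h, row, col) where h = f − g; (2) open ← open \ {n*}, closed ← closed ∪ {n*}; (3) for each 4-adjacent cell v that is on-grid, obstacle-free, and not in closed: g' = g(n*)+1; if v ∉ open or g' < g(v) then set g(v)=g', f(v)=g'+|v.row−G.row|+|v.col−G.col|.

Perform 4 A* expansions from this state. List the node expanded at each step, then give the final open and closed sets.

order=[(0,3) → (1,4) → (1,3) → (1,2)]; open=[(1,1) g=5 f=7, (1,6) g=2 f=9, (2,2) g=5 f=9, (2,3) g=4 f=9, (2,4) g=1 f=7, (2,6) g=1 f=9, (3,5) g=1 f=9]; closed=[(0,3), (0,4), (0,5), (1,2), (1,3), (1,4), (1,5), (2,5)]

step 1: expand (0,3) (f=7, h=3) → closed; open now [(1,3) g=5 f=9, (1,4) g=2 f=7, (1,6) g=2 f=9, (2,4) g=1 f=7, (2,6) g=1 f=9, (3,5) g=1 f=9]
step 2: expand (1,4) (f=7, h=5) → closed; open now [(1,3) g=3 f=7, (1,6) g=2 f=9, (2,4) g=1 f=7, (2,6) g=1 f=9, (3,5) g=1 f=9]
step 3: expand (1,3) (f=7, h=4) → closed; open now [(1,2) g=4 f=7, (1,6) g=2 f=9, (2,3) g=4 f=9, (2,4) g=1 f=7, (2,6) g=1 f=9, (3,5) g=1 f=9]
step 4: expand (1,2) (f=7, h=3) → closed; open now [(1,1) g=5 f=7, (1,6) g=2 f=9, (2,2) g=5 f=9, (2,3) g=4 f=9, (2,4) g=1 f=7, (2,6) g=1 f=9, (3,5) g=1 f=9]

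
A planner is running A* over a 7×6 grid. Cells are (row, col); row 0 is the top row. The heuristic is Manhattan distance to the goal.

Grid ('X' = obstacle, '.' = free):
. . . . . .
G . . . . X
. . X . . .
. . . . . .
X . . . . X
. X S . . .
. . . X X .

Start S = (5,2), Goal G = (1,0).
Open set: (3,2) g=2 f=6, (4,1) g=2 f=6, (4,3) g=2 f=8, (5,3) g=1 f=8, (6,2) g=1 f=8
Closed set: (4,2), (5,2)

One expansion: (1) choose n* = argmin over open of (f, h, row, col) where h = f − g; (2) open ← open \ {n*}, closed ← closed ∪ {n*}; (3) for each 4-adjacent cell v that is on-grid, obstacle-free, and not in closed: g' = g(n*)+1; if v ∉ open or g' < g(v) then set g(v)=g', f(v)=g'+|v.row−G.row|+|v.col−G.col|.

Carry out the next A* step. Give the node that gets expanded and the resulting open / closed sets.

expanded=(3,2); open=[(3,1) g=3 f=6, (3,3) g=3 f=8, (4,1) g=2 f=6, (4,3) g=2 f=8, (5,3) g=1 f=8, (6,2) g=1 f=8]; closed=[(3,2), (4,2), (5,2)]

step 1: expand (3,2) (f=6, h=4) → closed; open now [(3,1) g=3 f=6, (3,3) g=3 f=8, (4,1) g=2 f=6, (4,3) g=2 f=8, (5,3) g=1 f=8, (6,2) g=1 f=8]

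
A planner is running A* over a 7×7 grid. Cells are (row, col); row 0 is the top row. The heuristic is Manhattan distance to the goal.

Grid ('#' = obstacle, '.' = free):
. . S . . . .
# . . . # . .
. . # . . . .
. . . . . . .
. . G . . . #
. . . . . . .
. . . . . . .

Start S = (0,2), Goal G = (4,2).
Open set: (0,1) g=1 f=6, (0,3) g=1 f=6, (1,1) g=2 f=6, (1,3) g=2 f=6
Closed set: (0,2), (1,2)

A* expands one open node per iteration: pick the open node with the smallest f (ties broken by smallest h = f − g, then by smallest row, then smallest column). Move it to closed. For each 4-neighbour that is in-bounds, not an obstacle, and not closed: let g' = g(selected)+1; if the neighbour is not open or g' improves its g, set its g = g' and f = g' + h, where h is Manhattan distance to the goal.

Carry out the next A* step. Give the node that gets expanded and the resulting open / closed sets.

step 1: expand (1,1) (f=6, h=4) → closed; open now [(0,1) g=1 f=6, (0,3) g=1 f=6, (1,3) g=2 f=6, (2,1) g=3 f=6]

expanded=(1,1); open=[(0,1) g=1 f=6, (0,3) g=1 f=6, (1,3) g=2 f=6, (2,1) g=3 f=6]; closed=[(0,2), (1,1), (1,2)]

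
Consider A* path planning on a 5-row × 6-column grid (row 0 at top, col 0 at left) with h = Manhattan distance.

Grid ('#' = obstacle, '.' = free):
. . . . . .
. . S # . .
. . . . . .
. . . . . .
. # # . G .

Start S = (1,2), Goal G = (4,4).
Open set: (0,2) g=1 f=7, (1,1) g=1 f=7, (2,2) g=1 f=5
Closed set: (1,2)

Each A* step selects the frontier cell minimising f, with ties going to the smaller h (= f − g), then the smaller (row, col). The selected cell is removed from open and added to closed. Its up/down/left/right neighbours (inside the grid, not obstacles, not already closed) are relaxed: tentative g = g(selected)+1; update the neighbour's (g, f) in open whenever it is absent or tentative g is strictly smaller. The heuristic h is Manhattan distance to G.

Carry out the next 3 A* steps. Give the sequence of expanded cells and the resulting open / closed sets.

step 1: expand (2,2) (f=5, h=4) → closed; open now [(0,2) g=1 f=7, (1,1) g=1 f=7, (2,1) g=2 f=7, (2,3) g=2 f=5, (3,2) g=2 f=5]
step 2: expand (2,3) (f=5, h=3) → closed; open now [(0,2) g=1 f=7, (1,1) g=1 f=7, (2,1) g=2 f=7, (2,4) g=3 f=5, (3,2) g=2 f=5, (3,3) g=3 f=5]
step 3: expand (2,4) (f=5, h=2) → closed; open now [(0,2) g=1 f=7, (1,1) g=1 f=7, (1,4) g=4 f=7, (2,1) g=2 f=7, (2,5) g=4 f=7, (3,2) g=2 f=5, (3,3) g=3 f=5, (3,4) g=4 f=5]

order=[(2,2) → (2,3) → (2,4)]; open=[(0,2) g=1 f=7, (1,1) g=1 f=7, (1,4) g=4 f=7, (2,1) g=2 f=7, (2,5) g=4 f=7, (3,2) g=2 f=5, (3,3) g=3 f=5, (3,4) g=4 f=5]; closed=[(1,2), (2,2), (2,3), (2,4)]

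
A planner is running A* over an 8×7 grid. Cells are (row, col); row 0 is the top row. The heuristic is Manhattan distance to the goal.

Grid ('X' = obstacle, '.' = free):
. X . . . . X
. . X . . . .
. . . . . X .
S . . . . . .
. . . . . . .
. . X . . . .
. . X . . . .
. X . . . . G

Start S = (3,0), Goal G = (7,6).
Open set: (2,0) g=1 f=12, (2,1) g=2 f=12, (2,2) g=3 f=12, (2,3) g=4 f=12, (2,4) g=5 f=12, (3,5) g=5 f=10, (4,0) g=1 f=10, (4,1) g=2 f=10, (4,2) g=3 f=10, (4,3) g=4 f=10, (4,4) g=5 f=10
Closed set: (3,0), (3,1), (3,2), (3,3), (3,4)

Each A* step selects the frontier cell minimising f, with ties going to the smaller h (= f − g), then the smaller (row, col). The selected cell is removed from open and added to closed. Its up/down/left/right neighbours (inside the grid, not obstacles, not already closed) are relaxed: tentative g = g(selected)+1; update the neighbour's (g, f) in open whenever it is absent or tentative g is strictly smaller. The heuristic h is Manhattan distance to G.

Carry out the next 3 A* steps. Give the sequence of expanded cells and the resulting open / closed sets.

step 1: expand (3,5) (f=10, h=5) → closed; open now [(2,0) g=1 f=12, (2,1) g=2 f=12, (2,2) g=3 f=12, (2,3) g=4 f=12, (2,4) g=5 f=12, (3,6) g=6 f=10, (4,0) g=1 f=10, (4,1) g=2 f=10, (4,2) g=3 f=10, (4,3) g=4 f=10, (4,4) g=5 f=10, (4,5) g=6 f=10]
step 2: expand (3,6) (f=10, h=4) → closed; open now [(2,0) g=1 f=12, (2,1) g=2 f=12, (2,2) g=3 f=12, (2,3) g=4 f=12, (2,4) g=5 f=12, (2,6) g=7 f=12, (4,0) g=1 f=10, (4,1) g=2 f=10, (4,2) g=3 f=10, (4,3) g=4 f=10, (4,4) g=5 f=10, (4,5) g=6 f=10, (4,6) g=7 f=10]
step 3: expand (4,6) (f=10, h=3) → closed; open now [(2,0) g=1 f=12, (2,1) g=2 f=12, (2,2) g=3 f=12, (2,3) g=4 f=12, (2,4) g=5 f=12, (2,6) g=7 f=12, (4,0) g=1 f=10, (4,1) g=2 f=10, (4,2) g=3 f=10, (4,3) g=4 f=10, (4,4) g=5 f=10, (4,5) g=6 f=10, (5,6) g=8 f=10]

order=[(3,5) → (3,6) → (4,6)]; open=[(2,0) g=1 f=12, (2,1) g=2 f=12, (2,2) g=3 f=12, (2,3) g=4 f=12, (2,4) g=5 f=12, (2,6) g=7 f=12, (4,0) g=1 f=10, (4,1) g=2 f=10, (4,2) g=3 f=10, (4,3) g=4 f=10, (4,4) g=5 f=10, (4,5) g=6 f=10, (5,6) g=8 f=10]; closed=[(3,0), (3,1), (3,2), (3,3), (3,4), (3,5), (3,6), (4,6)]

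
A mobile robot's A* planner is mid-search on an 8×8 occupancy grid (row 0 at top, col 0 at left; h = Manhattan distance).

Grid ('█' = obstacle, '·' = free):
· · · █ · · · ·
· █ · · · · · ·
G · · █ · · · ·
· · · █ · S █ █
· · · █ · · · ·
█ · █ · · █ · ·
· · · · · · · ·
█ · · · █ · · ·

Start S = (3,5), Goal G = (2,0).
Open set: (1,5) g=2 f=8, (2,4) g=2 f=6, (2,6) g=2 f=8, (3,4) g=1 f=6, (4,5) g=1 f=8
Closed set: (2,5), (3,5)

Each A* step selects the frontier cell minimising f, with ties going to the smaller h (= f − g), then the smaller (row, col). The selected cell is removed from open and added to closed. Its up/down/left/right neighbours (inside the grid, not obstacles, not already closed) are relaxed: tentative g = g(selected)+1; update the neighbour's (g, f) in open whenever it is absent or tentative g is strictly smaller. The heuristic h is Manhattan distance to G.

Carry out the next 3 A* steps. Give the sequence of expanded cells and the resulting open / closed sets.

step 1: expand (2,4) (f=6, h=4) → closed; open now [(1,4) g=3 f=8, (1,5) g=2 f=8, (2,6) g=2 f=8, (3,4) g=1 f=6, (4,5) g=1 f=8]
step 2: expand (3,4) (f=6, h=5) → closed; open now [(1,4) g=3 f=8, (1,5) g=2 f=8, (2,6) g=2 f=8, (4,4) g=2 f=8, (4,5) g=1 f=8]
step 3: expand (1,4) (f=8, h=5) → closed; open now [(0,4) g=4 f=10, (1,3) g=4 f=8, (1,5) g=2 f=8, (2,6) g=2 f=8, (4,4) g=2 f=8, (4,5) g=1 f=8]

order=[(2,4) → (3,4) → (1,4)]; open=[(0,4) g=4 f=10, (1,3) g=4 f=8, (1,5) g=2 f=8, (2,6) g=2 f=8, (4,4) g=2 f=8, (4,5) g=1 f=8]; closed=[(1,4), (2,4), (2,5), (3,4), (3,5)]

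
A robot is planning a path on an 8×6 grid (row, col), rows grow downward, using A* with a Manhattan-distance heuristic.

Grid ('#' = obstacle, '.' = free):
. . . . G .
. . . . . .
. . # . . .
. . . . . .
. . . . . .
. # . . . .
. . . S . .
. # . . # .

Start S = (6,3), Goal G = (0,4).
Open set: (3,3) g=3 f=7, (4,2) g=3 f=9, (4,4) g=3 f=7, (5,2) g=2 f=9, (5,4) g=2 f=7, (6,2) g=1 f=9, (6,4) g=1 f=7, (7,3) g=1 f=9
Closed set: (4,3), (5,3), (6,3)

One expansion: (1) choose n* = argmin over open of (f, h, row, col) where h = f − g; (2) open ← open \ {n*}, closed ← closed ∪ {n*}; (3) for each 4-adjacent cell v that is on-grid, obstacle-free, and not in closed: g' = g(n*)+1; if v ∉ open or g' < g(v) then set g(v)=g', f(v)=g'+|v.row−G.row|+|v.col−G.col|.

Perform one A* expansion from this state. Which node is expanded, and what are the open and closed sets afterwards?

expanded=(3,3); open=[(2,3) g=4 f=7, (3,2) g=4 f=9, (3,4) g=4 f=7, (4,2) g=3 f=9, (4,4) g=3 f=7, (5,2) g=2 f=9, (5,4) g=2 f=7, (6,2) g=1 f=9, (6,4) g=1 f=7, (7,3) g=1 f=9]; closed=[(3,3), (4,3), (5,3), (6,3)]

step 1: expand (3,3) (f=7, h=4) → closed; open now [(2,3) g=4 f=7, (3,2) g=4 f=9, (3,4) g=4 f=7, (4,2) g=3 f=9, (4,4) g=3 f=7, (5,2) g=2 f=9, (5,4) g=2 f=7, (6,2) g=1 f=9, (6,4) g=1 f=7, (7,3) g=1 f=9]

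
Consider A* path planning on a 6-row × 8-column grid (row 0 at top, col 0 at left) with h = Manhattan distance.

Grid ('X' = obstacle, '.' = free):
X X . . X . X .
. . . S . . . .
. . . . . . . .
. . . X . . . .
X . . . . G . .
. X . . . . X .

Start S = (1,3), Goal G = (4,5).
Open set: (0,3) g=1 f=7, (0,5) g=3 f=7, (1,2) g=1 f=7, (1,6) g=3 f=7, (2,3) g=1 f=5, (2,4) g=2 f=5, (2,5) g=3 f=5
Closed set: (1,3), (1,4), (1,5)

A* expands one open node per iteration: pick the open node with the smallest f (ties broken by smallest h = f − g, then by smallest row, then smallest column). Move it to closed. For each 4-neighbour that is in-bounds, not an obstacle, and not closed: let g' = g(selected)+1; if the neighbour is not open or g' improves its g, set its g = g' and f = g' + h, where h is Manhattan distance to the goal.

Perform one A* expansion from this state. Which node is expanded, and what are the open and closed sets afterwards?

expanded=(2,5); open=[(0,3) g=1 f=7, (0,5) g=3 f=7, (1,2) g=1 f=7, (1,6) g=3 f=7, (2,3) g=1 f=5, (2,4) g=2 f=5, (2,6) g=4 f=7, (3,5) g=4 f=5]; closed=[(1,3), (1,4), (1,5), (2,5)]

step 1: expand (2,5) (f=5, h=2) → closed; open now [(0,3) g=1 f=7, (0,5) g=3 f=7, (1,2) g=1 f=7, (1,6) g=3 f=7, (2,3) g=1 f=5, (2,4) g=2 f=5, (2,6) g=4 f=7, (3,5) g=4 f=5]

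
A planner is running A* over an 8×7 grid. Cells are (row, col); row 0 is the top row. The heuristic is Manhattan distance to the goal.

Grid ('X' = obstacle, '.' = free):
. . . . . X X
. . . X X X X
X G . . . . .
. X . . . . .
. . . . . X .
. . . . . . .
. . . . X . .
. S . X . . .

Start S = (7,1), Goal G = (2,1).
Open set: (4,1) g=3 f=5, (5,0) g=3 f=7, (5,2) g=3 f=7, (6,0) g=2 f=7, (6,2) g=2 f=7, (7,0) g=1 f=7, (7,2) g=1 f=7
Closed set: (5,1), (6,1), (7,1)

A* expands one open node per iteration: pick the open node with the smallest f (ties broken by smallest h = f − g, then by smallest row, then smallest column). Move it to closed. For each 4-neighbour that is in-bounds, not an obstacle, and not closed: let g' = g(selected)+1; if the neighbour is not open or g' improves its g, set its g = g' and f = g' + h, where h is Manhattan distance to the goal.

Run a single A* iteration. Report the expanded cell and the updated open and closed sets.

step 1: expand (4,1) (f=5, h=2) → closed; open now [(4,0) g=4 f=7, (4,2) g=4 f=7, (5,0) g=3 f=7, (5,2) g=3 f=7, (6,0) g=2 f=7, (6,2) g=2 f=7, (7,0) g=1 f=7, (7,2) g=1 f=7]

expanded=(4,1); open=[(4,0) g=4 f=7, (4,2) g=4 f=7, (5,0) g=3 f=7, (5,2) g=3 f=7, (6,0) g=2 f=7, (6,2) g=2 f=7, (7,0) g=1 f=7, (7,2) g=1 f=7]; closed=[(4,1), (5,1), (6,1), (7,1)]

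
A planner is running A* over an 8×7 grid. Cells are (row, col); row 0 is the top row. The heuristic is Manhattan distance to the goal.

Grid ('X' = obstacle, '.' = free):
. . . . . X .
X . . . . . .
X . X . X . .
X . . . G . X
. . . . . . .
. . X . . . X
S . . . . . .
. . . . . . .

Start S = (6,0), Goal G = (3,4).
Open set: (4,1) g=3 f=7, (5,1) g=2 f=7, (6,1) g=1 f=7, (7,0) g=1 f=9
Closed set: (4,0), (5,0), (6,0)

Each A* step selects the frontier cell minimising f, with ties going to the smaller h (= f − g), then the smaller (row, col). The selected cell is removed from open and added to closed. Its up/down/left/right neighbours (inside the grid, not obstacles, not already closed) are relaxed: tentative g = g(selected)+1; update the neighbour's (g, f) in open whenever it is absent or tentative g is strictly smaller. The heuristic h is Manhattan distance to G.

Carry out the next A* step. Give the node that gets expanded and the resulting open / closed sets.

expanded=(4,1); open=[(3,1) g=4 f=7, (4,2) g=4 f=7, (5,1) g=2 f=7, (6,1) g=1 f=7, (7,0) g=1 f=9]; closed=[(4,0), (4,1), (5,0), (6,0)]

step 1: expand (4,1) (f=7, h=4) → closed; open now [(3,1) g=4 f=7, (4,2) g=4 f=7, (5,1) g=2 f=7, (6,1) g=1 f=7, (7,0) g=1 f=9]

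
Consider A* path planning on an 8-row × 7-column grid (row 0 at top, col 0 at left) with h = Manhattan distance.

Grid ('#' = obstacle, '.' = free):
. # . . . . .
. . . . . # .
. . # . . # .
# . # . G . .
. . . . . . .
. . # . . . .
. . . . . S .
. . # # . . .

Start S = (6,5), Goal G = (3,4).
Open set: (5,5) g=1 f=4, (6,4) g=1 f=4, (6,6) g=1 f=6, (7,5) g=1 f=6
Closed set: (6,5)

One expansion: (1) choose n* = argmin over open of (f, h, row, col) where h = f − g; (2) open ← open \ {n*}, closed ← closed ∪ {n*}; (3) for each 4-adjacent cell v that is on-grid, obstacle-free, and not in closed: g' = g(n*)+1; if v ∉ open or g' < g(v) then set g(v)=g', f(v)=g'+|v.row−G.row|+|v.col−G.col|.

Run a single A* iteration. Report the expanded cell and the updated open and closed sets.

expanded=(5,5); open=[(4,5) g=2 f=4, (5,4) g=2 f=4, (5,6) g=2 f=6, (6,4) g=1 f=4, (6,6) g=1 f=6, (7,5) g=1 f=6]; closed=[(5,5), (6,5)]

step 1: expand (5,5) (f=4, h=3) → closed; open now [(4,5) g=2 f=4, (5,4) g=2 f=4, (5,6) g=2 f=6, (6,4) g=1 f=4, (6,6) g=1 f=6, (7,5) g=1 f=6]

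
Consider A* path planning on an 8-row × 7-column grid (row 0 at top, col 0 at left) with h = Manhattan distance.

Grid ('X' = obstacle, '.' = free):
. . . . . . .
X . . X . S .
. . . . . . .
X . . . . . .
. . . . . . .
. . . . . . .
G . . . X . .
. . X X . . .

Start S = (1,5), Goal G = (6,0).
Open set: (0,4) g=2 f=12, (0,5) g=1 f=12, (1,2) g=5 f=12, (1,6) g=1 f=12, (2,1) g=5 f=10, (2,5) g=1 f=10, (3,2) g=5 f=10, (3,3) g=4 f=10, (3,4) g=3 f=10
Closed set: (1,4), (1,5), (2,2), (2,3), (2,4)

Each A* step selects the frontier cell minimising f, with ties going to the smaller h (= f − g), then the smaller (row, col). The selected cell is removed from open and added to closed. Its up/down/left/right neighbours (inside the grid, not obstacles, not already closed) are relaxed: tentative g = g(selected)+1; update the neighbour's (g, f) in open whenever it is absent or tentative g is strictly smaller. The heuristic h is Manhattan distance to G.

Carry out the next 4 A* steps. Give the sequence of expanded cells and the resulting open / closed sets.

order=[(2,1) → (2,0) → (3,1) → (4,1)]; open=[(0,4) g=2 f=12, (0,5) g=1 f=12, (1,1) g=6 f=12, (1,2) g=5 f=12, (1,6) g=1 f=12, (2,5) g=1 f=10, (3,2) g=5 f=10, (3,3) g=4 f=10, (3,4) g=3 f=10, (4,0) g=8 f=10, (4,2) g=8 f=12, (5,1) g=8 f=10]; closed=[(1,4), (1,5), (2,0), (2,1), (2,2), (2,3), (2,4), (3,1), (4,1)]

step 1: expand (2,1) (f=10, h=5) → closed; open now [(0,4) g=2 f=12, (0,5) g=1 f=12, (1,1) g=6 f=12, (1,2) g=5 f=12, (1,6) g=1 f=12, (2,0) g=6 f=10, (2,5) g=1 f=10, (3,1) g=6 f=10, (3,2) g=5 f=10, (3,3) g=4 f=10, (3,4) g=3 f=10]
step 2: expand (2,0) (f=10, h=4) → closed; open now [(0,4) g=2 f=12, (0,5) g=1 f=12, (1,1) g=6 f=12, (1,2) g=5 f=12, (1,6) g=1 f=12, (2,5) g=1 f=10, (3,1) g=6 f=10, (3,2) g=5 f=10, (3,3) g=4 f=10, (3,4) g=3 f=10]
step 3: expand (3,1) (f=10, h=4) → closed; open now [(0,4) g=2 f=12, (0,5) g=1 f=12, (1,1) g=6 f=12, (1,2) g=5 f=12, (1,6) g=1 f=12, (2,5) g=1 f=10, (3,2) g=5 f=10, (3,3) g=4 f=10, (3,4) g=3 f=10, (4,1) g=7 f=10]
step 4: expand (4,1) (f=10, h=3) → closed; open now [(0,4) g=2 f=12, (0,5) g=1 f=12, (1,1) g=6 f=12, (1,2) g=5 f=12, (1,6) g=1 f=12, (2,5) g=1 f=10, (3,2) g=5 f=10, (3,3) g=4 f=10, (3,4) g=3 f=10, (4,0) g=8 f=10, (4,2) g=8 f=12, (5,1) g=8 f=10]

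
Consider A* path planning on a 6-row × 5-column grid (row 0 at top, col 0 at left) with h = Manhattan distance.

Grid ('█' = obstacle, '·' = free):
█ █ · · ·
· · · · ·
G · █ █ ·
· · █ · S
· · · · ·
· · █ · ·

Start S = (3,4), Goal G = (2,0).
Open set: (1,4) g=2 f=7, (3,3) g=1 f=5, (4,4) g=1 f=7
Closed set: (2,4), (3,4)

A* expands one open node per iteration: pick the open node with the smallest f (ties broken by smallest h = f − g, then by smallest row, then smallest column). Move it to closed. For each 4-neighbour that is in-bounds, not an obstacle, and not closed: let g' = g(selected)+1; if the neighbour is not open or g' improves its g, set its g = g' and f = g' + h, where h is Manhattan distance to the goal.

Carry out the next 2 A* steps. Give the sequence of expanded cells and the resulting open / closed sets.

step 1: expand (3,3) (f=5, h=4) → closed; open now [(1,4) g=2 f=7, (4,3) g=2 f=7, (4,4) g=1 f=7]
step 2: expand (1,4) (f=7, h=5) → closed; open now [(0,4) g=3 f=9, (1,3) g=3 f=7, (4,3) g=2 f=7, (4,4) g=1 f=7]

order=[(3,3) → (1,4)]; open=[(0,4) g=3 f=9, (1,3) g=3 f=7, (4,3) g=2 f=7, (4,4) g=1 f=7]; closed=[(1,4), (2,4), (3,3), (3,4)]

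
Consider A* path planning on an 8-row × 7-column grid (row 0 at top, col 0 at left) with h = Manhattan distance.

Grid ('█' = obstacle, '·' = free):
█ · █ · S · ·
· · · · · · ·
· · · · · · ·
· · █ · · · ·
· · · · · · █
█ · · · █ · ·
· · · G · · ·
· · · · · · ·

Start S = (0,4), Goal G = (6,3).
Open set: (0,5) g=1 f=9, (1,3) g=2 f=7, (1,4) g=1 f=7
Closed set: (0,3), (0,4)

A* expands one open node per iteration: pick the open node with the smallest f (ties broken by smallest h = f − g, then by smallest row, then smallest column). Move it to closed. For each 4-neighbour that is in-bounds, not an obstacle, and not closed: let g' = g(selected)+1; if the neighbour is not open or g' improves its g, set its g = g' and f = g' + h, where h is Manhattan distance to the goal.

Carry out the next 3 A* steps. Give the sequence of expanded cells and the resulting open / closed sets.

step 1: expand (1,3) (f=7, h=5) → closed; open now [(0,5) g=1 f=9, (1,2) g=3 f=9, (1,4) g=1 f=7, (2,3) g=3 f=7]
step 2: expand (2,3) (f=7, h=4) → closed; open now [(0,5) g=1 f=9, (1,2) g=3 f=9, (1,4) g=1 f=7, (2,2) g=4 f=9, (2,4) g=4 f=9, (3,3) g=4 f=7]
step 3: expand (3,3) (f=7, h=3) → closed; open now [(0,5) g=1 f=9, (1,2) g=3 f=9, (1,4) g=1 f=7, (2,2) g=4 f=9, (2,4) g=4 f=9, (3,4) g=5 f=9, (4,3) g=5 f=7]

order=[(1,3) → (2,3) → (3,3)]; open=[(0,5) g=1 f=9, (1,2) g=3 f=9, (1,4) g=1 f=7, (2,2) g=4 f=9, (2,4) g=4 f=9, (3,4) g=5 f=9, (4,3) g=5 f=7]; closed=[(0,3), (0,4), (1,3), (2,3), (3,3)]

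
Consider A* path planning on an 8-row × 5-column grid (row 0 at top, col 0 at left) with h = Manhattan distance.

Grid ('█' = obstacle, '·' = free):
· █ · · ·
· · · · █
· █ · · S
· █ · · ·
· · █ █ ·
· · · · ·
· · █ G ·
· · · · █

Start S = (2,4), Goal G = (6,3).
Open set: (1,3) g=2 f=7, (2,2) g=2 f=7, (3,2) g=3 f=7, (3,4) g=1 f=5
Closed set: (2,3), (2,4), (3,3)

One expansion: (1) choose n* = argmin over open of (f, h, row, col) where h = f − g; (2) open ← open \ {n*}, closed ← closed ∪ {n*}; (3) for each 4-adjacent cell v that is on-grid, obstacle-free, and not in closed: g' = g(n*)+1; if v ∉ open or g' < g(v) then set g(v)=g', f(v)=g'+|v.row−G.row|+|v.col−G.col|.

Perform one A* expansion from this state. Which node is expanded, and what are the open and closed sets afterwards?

step 1: expand (3,4) (f=5, h=4) → closed; open now [(1,3) g=2 f=7, (2,2) g=2 f=7, (3,2) g=3 f=7, (4,4) g=2 f=5]

expanded=(3,4); open=[(1,3) g=2 f=7, (2,2) g=2 f=7, (3,2) g=3 f=7, (4,4) g=2 f=5]; closed=[(2,3), (2,4), (3,3), (3,4)]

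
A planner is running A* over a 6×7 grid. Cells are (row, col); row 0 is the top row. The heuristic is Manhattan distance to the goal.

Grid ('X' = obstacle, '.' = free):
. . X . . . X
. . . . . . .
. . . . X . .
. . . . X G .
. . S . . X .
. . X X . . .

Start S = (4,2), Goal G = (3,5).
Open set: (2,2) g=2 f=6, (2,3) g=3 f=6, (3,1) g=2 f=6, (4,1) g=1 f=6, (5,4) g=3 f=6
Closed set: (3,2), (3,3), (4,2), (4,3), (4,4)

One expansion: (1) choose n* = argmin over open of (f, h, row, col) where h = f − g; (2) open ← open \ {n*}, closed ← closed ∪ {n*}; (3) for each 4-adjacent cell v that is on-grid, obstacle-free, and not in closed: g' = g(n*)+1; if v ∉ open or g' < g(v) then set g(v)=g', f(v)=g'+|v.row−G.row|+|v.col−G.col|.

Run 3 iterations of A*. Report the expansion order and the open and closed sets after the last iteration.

order=[(2,3) → (5,4) → (5,5)]; open=[(1,3) g=4 f=8, (2,2) g=2 f=6, (3,1) g=2 f=6, (4,1) g=1 f=6, (5,6) g=5 f=8]; closed=[(2,3), (3,2), (3,3), (4,2), (4,3), (4,4), (5,4), (5,5)]

step 1: expand (2,3) (f=6, h=3) → closed; open now [(1,3) g=4 f=8, (2,2) g=2 f=6, (3,1) g=2 f=6, (4,1) g=1 f=6, (5,4) g=3 f=6]
step 2: expand (5,4) (f=6, h=3) → closed; open now [(1,3) g=4 f=8, (2,2) g=2 f=6, (3,1) g=2 f=6, (4,1) g=1 f=6, (5,5) g=4 f=6]
step 3: expand (5,5) (f=6, h=2) → closed; open now [(1,3) g=4 f=8, (2,2) g=2 f=6, (3,1) g=2 f=6, (4,1) g=1 f=6, (5,6) g=5 f=8]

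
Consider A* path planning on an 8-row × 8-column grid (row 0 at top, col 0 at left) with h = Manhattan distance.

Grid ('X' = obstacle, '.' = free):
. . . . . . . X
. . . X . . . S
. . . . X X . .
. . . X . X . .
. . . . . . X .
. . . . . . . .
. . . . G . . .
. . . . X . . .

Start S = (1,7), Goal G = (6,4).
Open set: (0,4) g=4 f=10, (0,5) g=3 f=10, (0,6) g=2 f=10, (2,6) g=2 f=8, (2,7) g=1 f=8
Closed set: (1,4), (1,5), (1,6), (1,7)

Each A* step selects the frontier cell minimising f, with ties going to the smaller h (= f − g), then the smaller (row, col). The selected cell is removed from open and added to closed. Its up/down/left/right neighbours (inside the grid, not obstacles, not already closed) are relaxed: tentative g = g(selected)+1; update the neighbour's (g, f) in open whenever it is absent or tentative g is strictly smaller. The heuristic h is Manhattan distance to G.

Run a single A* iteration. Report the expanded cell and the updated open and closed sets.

step 1: expand (2,6) (f=8, h=6) → closed; open now [(0,4) g=4 f=10, (0,5) g=3 f=10, (0,6) g=2 f=10, (2,7) g=1 f=8, (3,6) g=3 f=8]

expanded=(2,6); open=[(0,4) g=4 f=10, (0,5) g=3 f=10, (0,6) g=2 f=10, (2,7) g=1 f=8, (3,6) g=3 f=8]; closed=[(1,4), (1,5), (1,6), (1,7), (2,6)]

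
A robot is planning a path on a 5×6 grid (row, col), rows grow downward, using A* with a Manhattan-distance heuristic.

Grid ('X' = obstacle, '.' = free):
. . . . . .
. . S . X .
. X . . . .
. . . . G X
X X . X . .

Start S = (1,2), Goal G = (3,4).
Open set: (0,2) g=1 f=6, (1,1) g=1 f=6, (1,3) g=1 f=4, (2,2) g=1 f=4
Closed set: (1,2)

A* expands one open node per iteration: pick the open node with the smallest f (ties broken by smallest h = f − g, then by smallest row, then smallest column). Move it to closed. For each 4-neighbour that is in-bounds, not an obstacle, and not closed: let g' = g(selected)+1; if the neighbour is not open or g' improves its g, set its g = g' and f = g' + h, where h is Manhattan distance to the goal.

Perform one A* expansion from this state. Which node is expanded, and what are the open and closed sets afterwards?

expanded=(1,3); open=[(0,2) g=1 f=6, (0,3) g=2 f=6, (1,1) g=1 f=6, (2,2) g=1 f=4, (2,3) g=2 f=4]; closed=[(1,2), (1,3)]

step 1: expand (1,3) (f=4, h=3) → closed; open now [(0,2) g=1 f=6, (0,3) g=2 f=6, (1,1) g=1 f=6, (2,2) g=1 f=4, (2,3) g=2 f=4]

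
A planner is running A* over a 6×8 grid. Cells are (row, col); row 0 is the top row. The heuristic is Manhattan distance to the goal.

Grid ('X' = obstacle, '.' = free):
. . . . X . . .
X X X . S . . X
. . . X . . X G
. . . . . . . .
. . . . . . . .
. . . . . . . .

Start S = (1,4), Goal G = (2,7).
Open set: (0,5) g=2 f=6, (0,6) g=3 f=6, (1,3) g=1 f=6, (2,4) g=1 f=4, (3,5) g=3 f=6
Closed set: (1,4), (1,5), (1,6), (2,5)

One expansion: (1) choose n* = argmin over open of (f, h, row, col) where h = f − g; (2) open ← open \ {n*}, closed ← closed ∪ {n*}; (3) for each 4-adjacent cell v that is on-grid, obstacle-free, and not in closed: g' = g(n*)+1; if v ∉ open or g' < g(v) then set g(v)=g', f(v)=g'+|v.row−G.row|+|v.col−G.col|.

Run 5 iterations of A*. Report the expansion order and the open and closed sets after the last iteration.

order=[(2,4) → (0,6) → (0,7) → (3,5) → (3,6)]; open=[(0,5) g=2 f=6, (1,3) g=1 f=6, (3,4) g=2 f=6, (3,7) g=5 f=6, (4,5) g=4 f=8, (4,6) g=5 f=8]; closed=[(0,6), (0,7), (1,4), (1,5), (1,6), (2,4), (2,5), (3,5), (3,6)]

step 1: expand (2,4) (f=4, h=3) → closed; open now [(0,5) g=2 f=6, (0,6) g=3 f=6, (1,3) g=1 f=6, (3,4) g=2 f=6, (3,5) g=3 f=6]
step 2: expand (0,6) (f=6, h=3) → closed; open now [(0,5) g=2 f=6, (0,7) g=4 f=6, (1,3) g=1 f=6, (3,4) g=2 f=6, (3,5) g=3 f=6]
step 3: expand (0,7) (f=6, h=2) → closed; open now [(0,5) g=2 f=6, (1,3) g=1 f=6, (3,4) g=2 f=6, (3,5) g=3 f=6]
step 4: expand (3,5) (f=6, h=3) → closed; open now [(0,5) g=2 f=6, (1,3) g=1 f=6, (3,4) g=2 f=6, (3,6) g=4 f=6, (4,5) g=4 f=8]
step 5: expand (3,6) (f=6, h=2) → closed; open now [(0,5) g=2 f=6, (1,3) g=1 f=6, (3,4) g=2 f=6, (3,7) g=5 f=6, (4,5) g=4 f=8, (4,6) g=5 f=8]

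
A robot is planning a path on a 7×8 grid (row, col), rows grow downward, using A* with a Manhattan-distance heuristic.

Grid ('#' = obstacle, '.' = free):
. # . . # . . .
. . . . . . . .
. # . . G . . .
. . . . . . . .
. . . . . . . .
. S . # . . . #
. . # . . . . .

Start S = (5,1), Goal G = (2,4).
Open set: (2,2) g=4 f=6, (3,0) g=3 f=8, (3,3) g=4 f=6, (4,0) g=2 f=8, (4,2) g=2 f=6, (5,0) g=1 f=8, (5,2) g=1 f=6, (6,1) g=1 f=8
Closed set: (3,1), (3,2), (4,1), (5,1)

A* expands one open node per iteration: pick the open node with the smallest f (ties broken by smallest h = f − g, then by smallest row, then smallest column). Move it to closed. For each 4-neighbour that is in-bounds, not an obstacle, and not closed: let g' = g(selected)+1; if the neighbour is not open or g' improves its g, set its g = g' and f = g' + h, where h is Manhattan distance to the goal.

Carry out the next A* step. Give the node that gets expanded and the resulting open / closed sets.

step 1: expand (2,2) (f=6, h=2) → closed; open now [(1,2) g=5 f=8, (2,3) g=5 f=6, (3,0) g=3 f=8, (3,3) g=4 f=6, (4,0) g=2 f=8, (4,2) g=2 f=6, (5,0) g=1 f=8, (5,2) g=1 f=6, (6,1) g=1 f=8]

expanded=(2,2); open=[(1,2) g=5 f=8, (2,3) g=5 f=6, (3,0) g=3 f=8, (3,3) g=4 f=6, (4,0) g=2 f=8, (4,2) g=2 f=6, (5,0) g=1 f=8, (5,2) g=1 f=6, (6,1) g=1 f=8]; closed=[(2,2), (3,1), (3,2), (4,1), (5,1)]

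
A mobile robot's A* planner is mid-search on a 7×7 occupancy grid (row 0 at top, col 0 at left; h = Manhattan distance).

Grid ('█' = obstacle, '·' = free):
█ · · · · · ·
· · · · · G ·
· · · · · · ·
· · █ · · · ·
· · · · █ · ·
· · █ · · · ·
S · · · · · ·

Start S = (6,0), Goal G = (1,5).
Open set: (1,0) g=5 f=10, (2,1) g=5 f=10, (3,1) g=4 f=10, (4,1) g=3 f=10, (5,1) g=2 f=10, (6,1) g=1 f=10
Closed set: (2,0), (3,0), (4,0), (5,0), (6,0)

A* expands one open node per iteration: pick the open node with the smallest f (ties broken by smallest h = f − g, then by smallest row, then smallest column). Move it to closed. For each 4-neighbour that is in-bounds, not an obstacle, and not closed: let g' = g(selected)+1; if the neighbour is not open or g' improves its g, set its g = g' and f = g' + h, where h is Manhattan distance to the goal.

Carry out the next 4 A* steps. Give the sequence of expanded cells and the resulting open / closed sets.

order=[(1,0) → (1,1) → (1,2) → (1,3)]; open=[(0,1) g=7 f=12, (0,2) g=8 f=12, (0,3) g=9 f=12, (1,4) g=9 f=10, (2,1) g=5 f=10, (2,2) g=8 f=12, (2,3) g=9 f=12, (3,1) g=4 f=10, (4,1) g=3 f=10, (5,1) g=2 f=10, (6,1) g=1 f=10]; closed=[(1,0), (1,1), (1,2), (1,3), (2,0), (3,0), (4,0), (5,0), (6,0)]

step 1: expand (1,0) (f=10, h=5) → closed; open now [(1,1) g=6 f=10, (2,1) g=5 f=10, (3,1) g=4 f=10, (4,1) g=3 f=10, (5,1) g=2 f=10, (6,1) g=1 f=10]
step 2: expand (1,1) (f=10, h=4) → closed; open now [(0,1) g=7 f=12, (1,2) g=7 f=10, (2,1) g=5 f=10, (3,1) g=4 f=10, (4,1) g=3 f=10, (5,1) g=2 f=10, (6,1) g=1 f=10]
step 3: expand (1,2) (f=10, h=3) → closed; open now [(0,1) g=7 f=12, (0,2) g=8 f=12, (1,3) g=8 f=10, (2,1) g=5 f=10, (2,2) g=8 f=12, (3,1) g=4 f=10, (4,1) g=3 f=10, (5,1) g=2 f=10, (6,1) g=1 f=10]
step 4: expand (1,3) (f=10, h=2) → closed; open now [(0,1) g=7 f=12, (0,2) g=8 f=12, (0,3) g=9 f=12, (1,4) g=9 f=10, (2,1) g=5 f=10, (2,2) g=8 f=12, (2,3) g=9 f=12, (3,1) g=4 f=10, (4,1) g=3 f=10, (5,1) g=2 f=10, (6,1) g=1 f=10]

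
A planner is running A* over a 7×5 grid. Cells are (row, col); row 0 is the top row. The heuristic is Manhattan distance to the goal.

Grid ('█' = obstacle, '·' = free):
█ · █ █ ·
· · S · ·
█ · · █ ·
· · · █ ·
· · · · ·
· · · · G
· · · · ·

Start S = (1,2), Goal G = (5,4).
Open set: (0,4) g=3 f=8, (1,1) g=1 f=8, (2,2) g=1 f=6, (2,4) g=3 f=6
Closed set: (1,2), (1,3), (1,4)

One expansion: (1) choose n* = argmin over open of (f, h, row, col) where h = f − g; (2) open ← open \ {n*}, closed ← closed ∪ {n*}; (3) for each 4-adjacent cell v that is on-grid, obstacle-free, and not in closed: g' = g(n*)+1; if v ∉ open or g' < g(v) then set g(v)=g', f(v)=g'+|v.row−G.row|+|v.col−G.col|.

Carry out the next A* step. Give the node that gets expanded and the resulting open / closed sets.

step 1: expand (2,4) (f=6, h=3) → closed; open now [(0,4) g=3 f=8, (1,1) g=1 f=8, (2,2) g=1 f=6, (3,4) g=4 f=6]

expanded=(2,4); open=[(0,4) g=3 f=8, (1,1) g=1 f=8, (2,2) g=1 f=6, (3,4) g=4 f=6]; closed=[(1,2), (1,3), (1,4), (2,4)]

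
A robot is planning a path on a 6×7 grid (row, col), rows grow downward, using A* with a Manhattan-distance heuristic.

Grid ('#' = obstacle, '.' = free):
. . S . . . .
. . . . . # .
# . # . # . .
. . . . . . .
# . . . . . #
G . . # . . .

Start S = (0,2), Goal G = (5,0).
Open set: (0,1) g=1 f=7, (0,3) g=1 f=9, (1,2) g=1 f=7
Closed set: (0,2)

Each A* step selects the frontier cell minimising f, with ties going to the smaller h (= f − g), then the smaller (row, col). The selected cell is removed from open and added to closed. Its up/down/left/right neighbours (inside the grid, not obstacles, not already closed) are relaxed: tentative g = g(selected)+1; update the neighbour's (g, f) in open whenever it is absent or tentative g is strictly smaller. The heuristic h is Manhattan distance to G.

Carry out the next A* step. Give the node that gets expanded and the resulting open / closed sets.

expanded=(0,1); open=[(0,0) g=2 f=7, (0,3) g=1 f=9, (1,1) g=2 f=7, (1,2) g=1 f=7]; closed=[(0,1), (0,2)]

step 1: expand (0,1) (f=7, h=6) → closed; open now [(0,0) g=2 f=7, (0,3) g=1 f=9, (1,1) g=2 f=7, (1,2) g=1 f=7]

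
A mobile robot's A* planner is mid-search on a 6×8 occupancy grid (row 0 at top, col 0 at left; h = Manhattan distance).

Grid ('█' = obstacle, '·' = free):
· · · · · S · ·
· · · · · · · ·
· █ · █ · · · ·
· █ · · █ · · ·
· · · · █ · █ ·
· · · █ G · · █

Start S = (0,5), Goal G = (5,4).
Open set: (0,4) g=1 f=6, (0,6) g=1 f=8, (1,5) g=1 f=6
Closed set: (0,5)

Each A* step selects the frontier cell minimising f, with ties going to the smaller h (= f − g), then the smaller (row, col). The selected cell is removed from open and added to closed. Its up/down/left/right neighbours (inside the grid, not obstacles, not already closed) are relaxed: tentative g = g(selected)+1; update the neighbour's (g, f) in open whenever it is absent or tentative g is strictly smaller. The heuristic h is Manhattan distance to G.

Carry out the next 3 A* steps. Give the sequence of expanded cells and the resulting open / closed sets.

step 1: expand (0,4) (f=6, h=5) → closed; open now [(0,3) g=2 f=8, (0,6) g=1 f=8, (1,4) g=2 f=6, (1,5) g=1 f=6]
step 2: expand (1,4) (f=6, h=4) → closed; open now [(0,3) g=2 f=8, (0,6) g=1 f=8, (1,3) g=3 f=8, (1,5) g=1 f=6, (2,4) g=3 f=6]
step 3: expand (2,4) (f=6, h=3) → closed; open now [(0,3) g=2 f=8, (0,6) g=1 f=8, (1,3) g=3 f=8, (1,5) g=1 f=6, (2,5) g=4 f=8]

order=[(0,4) → (1,4) → (2,4)]; open=[(0,3) g=2 f=8, (0,6) g=1 f=8, (1,3) g=3 f=8, (1,5) g=1 f=6, (2,5) g=4 f=8]; closed=[(0,4), (0,5), (1,4), (2,4)]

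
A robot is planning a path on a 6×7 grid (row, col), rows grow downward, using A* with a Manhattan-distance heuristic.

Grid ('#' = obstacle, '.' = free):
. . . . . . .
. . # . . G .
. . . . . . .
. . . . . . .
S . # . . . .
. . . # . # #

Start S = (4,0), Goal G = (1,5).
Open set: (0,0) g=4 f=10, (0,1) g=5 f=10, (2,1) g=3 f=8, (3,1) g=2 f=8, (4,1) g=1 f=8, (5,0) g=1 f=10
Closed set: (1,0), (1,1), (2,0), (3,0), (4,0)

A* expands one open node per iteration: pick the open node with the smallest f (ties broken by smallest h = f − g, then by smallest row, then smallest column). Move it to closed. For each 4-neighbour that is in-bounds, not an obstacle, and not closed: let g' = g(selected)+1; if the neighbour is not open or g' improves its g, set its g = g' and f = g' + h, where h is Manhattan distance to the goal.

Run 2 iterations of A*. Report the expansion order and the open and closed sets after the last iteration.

order=[(2,1) → (2,2)]; open=[(0,0) g=4 f=10, (0,1) g=5 f=10, (2,3) g=5 f=8, (3,1) g=2 f=8, (3,2) g=5 f=10, (4,1) g=1 f=8, (5,0) g=1 f=10]; closed=[(1,0), (1,1), (2,0), (2,1), (2,2), (3,0), (4,0)]

step 1: expand (2,1) (f=8, h=5) → closed; open now [(0,0) g=4 f=10, (0,1) g=5 f=10, (2,2) g=4 f=8, (3,1) g=2 f=8, (4,1) g=1 f=8, (5,0) g=1 f=10]
step 2: expand (2,2) (f=8, h=4) → closed; open now [(0,0) g=4 f=10, (0,1) g=5 f=10, (2,3) g=5 f=8, (3,1) g=2 f=8, (3,2) g=5 f=10, (4,1) g=1 f=8, (5,0) g=1 f=10]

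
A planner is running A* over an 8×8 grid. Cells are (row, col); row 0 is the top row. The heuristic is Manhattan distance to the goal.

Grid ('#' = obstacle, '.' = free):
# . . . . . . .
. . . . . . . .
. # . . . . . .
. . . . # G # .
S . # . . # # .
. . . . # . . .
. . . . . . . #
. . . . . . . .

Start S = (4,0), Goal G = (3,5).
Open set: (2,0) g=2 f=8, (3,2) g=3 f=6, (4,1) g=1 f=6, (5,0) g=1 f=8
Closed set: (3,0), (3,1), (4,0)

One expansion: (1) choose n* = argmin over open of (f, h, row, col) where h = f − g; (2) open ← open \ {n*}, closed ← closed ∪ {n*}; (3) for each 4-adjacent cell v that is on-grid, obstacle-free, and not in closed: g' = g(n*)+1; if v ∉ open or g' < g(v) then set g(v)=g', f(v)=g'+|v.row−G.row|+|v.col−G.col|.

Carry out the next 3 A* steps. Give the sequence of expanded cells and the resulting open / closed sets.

step 1: expand (3,2) (f=6, h=3) → closed; open now [(2,0) g=2 f=8, (2,2) g=4 f=8, (3,3) g=4 f=6, (4,1) g=1 f=6, (5,0) g=1 f=8]
step 2: expand (3,3) (f=6, h=2) → closed; open now [(2,0) g=2 f=8, (2,2) g=4 f=8, (2,3) g=5 f=8, (4,1) g=1 f=6, (4,3) g=5 f=8, (5,0) g=1 f=8]
step 3: expand (4,1) (f=6, h=5) → closed; open now [(2,0) g=2 f=8, (2,2) g=4 f=8, (2,3) g=5 f=8, (4,3) g=5 f=8, (5,0) g=1 f=8, (5,1) g=2 f=8]

order=[(3,2) → (3,3) → (4,1)]; open=[(2,0) g=2 f=8, (2,2) g=4 f=8, (2,3) g=5 f=8, (4,3) g=5 f=8, (5,0) g=1 f=8, (5,1) g=2 f=8]; closed=[(3,0), (3,1), (3,2), (3,3), (4,0), (4,1)]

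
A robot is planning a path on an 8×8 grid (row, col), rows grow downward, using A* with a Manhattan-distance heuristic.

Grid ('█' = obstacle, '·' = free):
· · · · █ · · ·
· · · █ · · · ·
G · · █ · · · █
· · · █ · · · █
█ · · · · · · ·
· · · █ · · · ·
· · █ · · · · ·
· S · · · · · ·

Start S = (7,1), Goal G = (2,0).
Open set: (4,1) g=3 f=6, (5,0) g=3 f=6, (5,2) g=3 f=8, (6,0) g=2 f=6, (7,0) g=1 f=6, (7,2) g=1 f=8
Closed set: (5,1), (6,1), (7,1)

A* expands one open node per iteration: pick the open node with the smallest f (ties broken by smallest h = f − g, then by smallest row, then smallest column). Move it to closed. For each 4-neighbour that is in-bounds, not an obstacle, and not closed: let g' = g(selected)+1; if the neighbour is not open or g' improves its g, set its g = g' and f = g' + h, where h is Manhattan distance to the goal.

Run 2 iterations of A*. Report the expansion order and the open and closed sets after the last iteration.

order=[(4,1) → (3,1)]; open=[(2,1) g=5 f=6, (3,0) g=5 f=6, (3,2) g=5 f=8, (4,2) g=4 f=8, (5,0) g=3 f=6, (5,2) g=3 f=8, (6,0) g=2 f=6, (7,0) g=1 f=6, (7,2) g=1 f=8]; closed=[(3,1), (4,1), (5,1), (6,1), (7,1)]

step 1: expand (4,1) (f=6, h=3) → closed; open now [(3,1) g=4 f=6, (4,2) g=4 f=8, (5,0) g=3 f=6, (5,2) g=3 f=8, (6,0) g=2 f=6, (7,0) g=1 f=6, (7,2) g=1 f=8]
step 2: expand (3,1) (f=6, h=2) → closed; open now [(2,1) g=5 f=6, (3,0) g=5 f=6, (3,2) g=5 f=8, (4,2) g=4 f=8, (5,0) g=3 f=6, (5,2) g=3 f=8, (6,0) g=2 f=6, (7,0) g=1 f=6, (7,2) g=1 f=8]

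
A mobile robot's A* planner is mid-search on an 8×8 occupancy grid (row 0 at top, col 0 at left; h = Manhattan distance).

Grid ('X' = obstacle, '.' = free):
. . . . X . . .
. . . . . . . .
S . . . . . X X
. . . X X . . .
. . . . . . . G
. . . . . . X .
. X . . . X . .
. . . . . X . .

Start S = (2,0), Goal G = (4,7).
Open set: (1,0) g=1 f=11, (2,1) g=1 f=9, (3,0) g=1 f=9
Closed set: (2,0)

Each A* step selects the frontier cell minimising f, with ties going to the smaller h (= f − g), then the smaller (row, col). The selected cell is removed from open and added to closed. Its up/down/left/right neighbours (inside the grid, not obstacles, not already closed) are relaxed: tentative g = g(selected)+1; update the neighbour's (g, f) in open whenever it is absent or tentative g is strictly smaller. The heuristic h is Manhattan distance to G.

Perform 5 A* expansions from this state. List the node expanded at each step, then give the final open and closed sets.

step 1: expand (2,1) (f=9, h=8) → closed; open now [(1,0) g=1 f=11, (1,1) g=2 f=11, (2,2) g=2 f=9, (3,0) g=1 f=9, (3,1) g=2 f=9]
step 2: expand (2,2) (f=9, h=7) → closed; open now [(1,0) g=1 f=11, (1,1) g=2 f=11, (1,2) g=3 f=11, (2,3) g=3 f=9, (3,0) g=1 f=9, (3,1) g=2 f=9, (3,2) g=3 f=9]
step 3: expand (2,3) (f=9, h=6) → closed; open now [(1,0) g=1 f=11, (1,1) g=2 f=11, (1,2) g=3 f=11, (1,3) g=4 f=11, (2,4) g=4 f=9, (3,0) g=1 f=9, (3,1) g=2 f=9, (3,2) g=3 f=9]
step 4: expand (2,4) (f=9, h=5) → closed; open now [(1,0) g=1 f=11, (1,1) g=2 f=11, (1,2) g=3 f=11, (1,3) g=4 f=11, (1,4) g=5 f=11, (2,5) g=5 f=9, (3,0) g=1 f=9, (3,1) g=2 f=9, (3,2) g=3 f=9]
step 5: expand (2,5) (f=9, h=4) → closed; open now [(1,0) g=1 f=11, (1,1) g=2 f=11, (1,2) g=3 f=11, (1,3) g=4 f=11, (1,4) g=5 f=11, (1,5) g=6 f=11, (3,0) g=1 f=9, (3,1) g=2 f=9, (3,2) g=3 f=9, (3,5) g=6 f=9]

order=[(2,1) → (2,2) → (2,3) → (2,4) → (2,5)]; open=[(1,0) g=1 f=11, (1,1) g=2 f=11, (1,2) g=3 f=11, (1,3) g=4 f=11, (1,4) g=5 f=11, (1,5) g=6 f=11, (3,0) g=1 f=9, (3,1) g=2 f=9, (3,2) g=3 f=9, (3,5) g=6 f=9]; closed=[(2,0), (2,1), (2,2), (2,3), (2,4), (2,5)]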